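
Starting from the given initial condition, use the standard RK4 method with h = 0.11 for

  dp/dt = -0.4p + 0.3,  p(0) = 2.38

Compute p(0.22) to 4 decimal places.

RK4: k1 = f(t_n, p_n); k2 = f(t_n + h/2, p_n + (h/2)·k1); k3 = f(t_n + h/2, p_n + (h/2)·k2); k4 = f(t_n + h, p_n + h·k3); p_{n+1} = p_n + (h/6)·(k1 + 2k2 + 2k3 + k4).
t=0.000000, p=2.380000:
  k1 = f(0.000000, 2.380000) = -0.652000
  k2 = f(0.055000, 2.344140) = -0.637656
  k3 = f(0.055000, 2.344929) = -0.637972
  k4 = f(0.110000, 2.309823) = -0.623929
  p ← 2.380000 + (0.11/6)·(k1 + 2k2 + 2k3 + k4) = 2.309835
t=0.110000, p=2.309835:
  k1 = f(0.110000, 2.309835) = -0.623934
  k2 = f(0.165000, 2.275519) = -0.610207
  k3 = f(0.165000, 2.276274) = -0.610509
  k4 = f(0.220000, 2.242679) = -0.597072
  p ← 2.309835 + (0.11/6)·(k1 + 2k2 + 2k3 + k4) = 2.242690
p(0.22) ≈ 2.2427

2.2427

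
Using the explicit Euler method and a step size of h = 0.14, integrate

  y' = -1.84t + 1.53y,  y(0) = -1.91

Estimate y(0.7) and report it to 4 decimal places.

-5.4871

Euler: y_{n+1} = y_n + h·f(t_n, y_n).
t=0.000000, y=-1.910000: f=-2.922300 → y ← -1.910000 + 0.14·(-2.922300) = -2.319122
t=0.140000, y=-2.319122: f=-3.805857 → y ← -2.319122 + 0.14·(-3.805857) = -2.851942
t=0.280000, y=-2.851942: f=-4.878671 → y ← -2.851942 + 0.14·(-4.878671) = -3.534956
t=0.420000, y=-3.534956: f=-6.181283 → y ← -3.534956 + 0.14·(-6.181283) = -4.400335
t=0.560000, y=-4.400335: f=-7.762913 → y ← -4.400335 + 0.14·(-7.762913) = -5.487143
y(0.7) ≈ -5.4871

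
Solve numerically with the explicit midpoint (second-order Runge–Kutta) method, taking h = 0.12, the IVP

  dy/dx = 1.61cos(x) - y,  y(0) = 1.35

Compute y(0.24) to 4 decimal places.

Midpoint: k1 = f(x_n, y_n); k2 = f(x_n + h/2, y_n + (h/2)·k1); y_{n+1} = y_n + h·k2.
x=0.000000, y=1.350000:
  k1 = f(0.000000, 1.350000) = 0.260000
  k2 = f(0.060000, 1.365600) = 0.241503
  y ← 1.350000 + 0.12·0.241503 = 1.378980
x=0.120000, y=1.378980:
  k1 = f(0.120000, 1.378980) = 0.219442
  k2 = f(0.180000, 1.392147) = 0.191842
  y ← 1.378980 + 0.12·0.191842 = 1.402001
y(0.24) ≈ 1.4020

1.4020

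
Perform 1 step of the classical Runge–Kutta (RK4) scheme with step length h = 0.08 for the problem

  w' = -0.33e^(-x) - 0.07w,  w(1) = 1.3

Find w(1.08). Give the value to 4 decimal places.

RK4: k1 = f(x_n, w_n); k2 = f(x_n + h/2, w_n + (h/2)·k1); k3 = f(x_n + h/2, w_n + (h/2)·k2); k4 = f(x_n + h, w_n + h·k3); w_{n+1} = w_n + (h/6)·(k1 + 2k2 + 2k3 + k4).
x=1.000000, w=1.300000:
  k1 = f(1.000000, 1.300000) = -0.212400
  k2 = f(1.040000, 1.291504) = -0.207045
  k3 = f(1.040000, 1.291718) = -0.207060
  k4 = f(1.080000, 1.283435) = -0.201907
  w ← 1.300000 + (0.08/6)·(k1 + 2k2 + 2k3 + k4) = 1.283433
w(1.08) ≈ 1.2834

1.2834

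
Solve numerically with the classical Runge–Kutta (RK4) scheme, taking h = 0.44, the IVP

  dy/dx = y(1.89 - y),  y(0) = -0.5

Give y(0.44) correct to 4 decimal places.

RK4: k1 = f(x_n, y_n); k2 = f(x_n + h/2, y_n + (h/2)·k1); k3 = f(x_n + h/2, y_n + (h/2)·k2); k4 = f(x_n + h, y_n + h·k3); y_{n+1} = y_n + (h/6)·(k1 + 2k2 + 2k3 + k4).
x=0.000000, y=-0.500000:
  k1 = f(0.000000, -0.500000) = -1.195000
  k2 = f(0.220000, -0.762900) = -2.023897
  k3 = f(0.220000, -0.945257) = -2.680048
  k4 = f(0.440000, -1.679221) = -5.993512
  y ← -0.500000 + (0.44/6)·(k1 + 2k2 + 2k3 + k4) = -1.717070
y(0.44) ≈ -1.7171

-1.7171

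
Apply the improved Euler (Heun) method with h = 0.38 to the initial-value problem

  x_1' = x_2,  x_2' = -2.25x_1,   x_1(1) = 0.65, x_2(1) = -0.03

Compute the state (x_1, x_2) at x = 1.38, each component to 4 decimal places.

Heun on (x_1,x_2): k1 = f(x_n, state_n); k2 = f(x_n + h, state_n + h·k1); state_{n+1} = state_n + (h/2)·(k1 + k2).
1.000000: (0.650000, -0.030000)
  k1 = (-0.030000, -1.462500)
  predictor → (0.638600, -0.585750)
  k2 = (-0.585750, -1.436850)
  → (0.533007, -0.580877)
(x_1(1.38), x_2(1.38)) ≈ (0.5330, -0.5809)

0.5330, -0.5809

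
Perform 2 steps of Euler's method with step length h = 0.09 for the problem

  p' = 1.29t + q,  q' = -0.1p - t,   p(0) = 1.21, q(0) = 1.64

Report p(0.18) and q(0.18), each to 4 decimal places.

Euler on (p,q): p_{n+1} = p_n + h·p', q_{n+1} = q_n + h·q'.
0.000000: (1.210000, 1.640000); f=(1.640000, -0.121000) → (1.357600, 1.629110)
0.090000: (1.357600, 1.629110); f=(1.745210, -0.225760) → (1.514669, 1.608792)
(p(0.18), q(0.18)) ≈ (1.5147, 1.6088)

1.5147, 1.6088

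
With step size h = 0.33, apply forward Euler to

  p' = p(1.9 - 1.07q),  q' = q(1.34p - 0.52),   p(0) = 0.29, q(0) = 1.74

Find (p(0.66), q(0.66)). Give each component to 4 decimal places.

0.3052, 1.5951

Euler on (p,q): p_{n+1} = p_n + h·p', q_{n+1} = q_n + h·q'.
0.000000: (0.290000, 1.740000); f=(0.011078, -0.228636) → (0.293656, 1.664550)
0.330000: (0.293656, 1.664550); f=(0.034925, -0.210568) → (0.305181, 1.595063)
(p(0.66), q(0.66)) ≈ (0.3052, 1.5951)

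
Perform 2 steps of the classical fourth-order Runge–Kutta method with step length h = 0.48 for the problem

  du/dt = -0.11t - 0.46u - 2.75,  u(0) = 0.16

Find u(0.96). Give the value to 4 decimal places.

-2.0753

RK4: k1 = f(t_n, u_n); k2 = f(t_n + h/2, u_n + (h/2)·k1); k3 = f(t_n + h/2, u_n + (h/2)·k2); k4 = f(t_n + h, u_n + h·k3); u_{n+1} = u_n + (h/6)·(k1 + 2k2 + 2k3 + k4).
t=0.000000, u=0.160000:
  k1 = f(0.000000, 0.160000) = -2.823600
  k2 = f(0.240000, -0.517664) = -2.538275
  k3 = f(0.240000, -0.449186) = -2.569774
  k4 = f(0.480000, -1.073492) = -2.308994
  u ← 0.160000 + (0.48/6)·(k1 + 2k2 + 2k3 + k4) = -1.067895
t=0.480000, u=-1.067895:
  k1 = f(0.480000, -1.067895) = -2.311568
  k2 = f(0.720000, -1.622672) = -2.082771
  k3 = f(0.720000, -1.567760) = -2.108030
  k4 = f(0.960000, -2.079750) = -1.898915
  u ← -1.067895 + (0.48/6)·(k1 + 2k2 + 2k3 + k4) = -2.075262
u(0.96) ≈ -2.0753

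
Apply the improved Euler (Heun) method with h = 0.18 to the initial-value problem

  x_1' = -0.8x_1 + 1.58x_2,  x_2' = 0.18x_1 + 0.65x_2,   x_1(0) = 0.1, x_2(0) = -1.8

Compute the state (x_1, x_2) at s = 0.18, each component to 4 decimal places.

Heun on (x_1,x_2): k1 = f(s_n, state_n); k2 = f(s_n + h, state_n + h·k1); state_{n+1} = state_n + (h/2)·(k1 + k2).
0.000000: (0.100000, -1.800000)
  k1 = (-2.924000, -1.152000)
  predictor → (-0.426320, -2.007360)
  k2 = (-2.830573, -1.381522)
  → (-0.417912, -2.028017)
(x_1(0.18), x_2(0.18)) ≈ (-0.4179, -2.0280)

-0.4179, -2.0280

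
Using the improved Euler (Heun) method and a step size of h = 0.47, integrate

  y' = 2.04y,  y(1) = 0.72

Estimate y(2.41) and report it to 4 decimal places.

Heun: k1 = f(x_n, y_n); k2 = f(x_n + h, y_n + h·k1); y_{n+1} = y_n + (h/2)·(k1 + k2).
x=1.000000, y=0.720000:
  k1 = f(1.000000, 0.720000) = 1.468800
  k2 = f(1.470000, 1.410336) = 2.877085
  y ← 0.720000 + (0.47/2)·(1.468800 + 2.877085) = 1.741283
x=1.470000, y=1.741283:
  k1 = f(1.470000, 1.741283) = 3.552217
  k2 = f(1.940000, 3.410825) = 6.958084
  y ← 1.741283 + (0.47/2)·(3.552217 + 6.958084) = 4.211204
x=1.940000, y=4.211204:
  k1 = f(1.940000, 4.211204) = 8.590856
  k2 = f(2.410000, 8.248906) = 16.827768
  y ← 4.211204 + (0.47/2)·(8.590856 + 16.827768) = 10.184581
y(2.41) ≈ 10.1846

10.1846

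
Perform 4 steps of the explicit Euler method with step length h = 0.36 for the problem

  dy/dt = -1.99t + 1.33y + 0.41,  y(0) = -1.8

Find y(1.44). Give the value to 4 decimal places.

-9.5427

Euler: y_{n+1} = y_n + h·f(t_n, y_n).
t=0.000000, y=-1.800000: f=-1.984000 → y ← -1.800000 + 0.36·(-1.984000) = -2.514240
t=0.360000, y=-2.514240: f=-3.650339 → y ← -2.514240 + 0.36·(-3.650339) = -3.828362
t=0.720000, y=-3.828362: f=-6.114522 → y ← -3.828362 + 0.36·(-6.114522) = -6.029590
t=1.080000, y=-6.029590: f=-9.758555 → y ← -6.029590 + 0.36·(-9.758555) = -9.542670
y(1.44) ≈ -9.5427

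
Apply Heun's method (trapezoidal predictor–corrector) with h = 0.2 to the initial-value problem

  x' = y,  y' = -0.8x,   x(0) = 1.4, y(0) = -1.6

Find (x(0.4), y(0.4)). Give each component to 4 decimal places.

Heun on (x,y): k1 = f(t_n, state_n); k2 = f(t_n + h, state_n + h·k1); state_{n+1} = state_n + (h/2)·(k1 + k2).
0.000000: (1.400000, -1.600000)
  k1 = (-1.600000, -1.120000)
  predictor → (1.080000, -1.824000)
  k2 = (-1.824000, -0.864000)
  → (1.057600, -1.798400)
0.200000: (1.057600, -1.798400)
  k1 = (-1.798400, -0.846080)
  predictor → (0.697920, -1.967616)
  k2 = (-1.967616, -0.558336)
  → (0.680998, -1.938842)
(x(0.4), y(0.4)) ≈ (0.6810, -1.9388)

0.6810, -1.9388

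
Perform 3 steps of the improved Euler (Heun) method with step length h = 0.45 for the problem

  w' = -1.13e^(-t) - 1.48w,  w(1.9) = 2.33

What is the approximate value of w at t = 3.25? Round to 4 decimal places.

0.3605

Heun: k1 = f(t_n, w_n); k2 = f(t_n + h, w_n + h·k1); w_{n+1} = w_n + (h/2)·(k1 + k2).
t=1.900000, w=2.330000:
  k1 = f(1.900000, 2.330000) = -3.617413
  k2 = f(2.350000, 0.702164) = -1.146970
  w ← 2.330000 + (0.45/2)·(-3.617413 + (-1.146970)) = 1.258014
t=2.350000, w=1.258014:
  k1 = f(2.350000, 1.258014) = -1.969628
  k2 = f(2.800000, 0.371681) = -0.618804
  w ← 1.258014 + (0.45/2)·(-1.969628 + (-0.618804)) = 0.675617
t=2.800000, w=0.675617:
  k1 = f(2.800000, 0.675617) = -1.068628
  k2 = f(3.250000, 0.194734) = -0.332021
  w ← 0.675617 + (0.45/2)·(-1.068628 + (-0.332021)) = 0.360471
w(3.25) ≈ 0.3605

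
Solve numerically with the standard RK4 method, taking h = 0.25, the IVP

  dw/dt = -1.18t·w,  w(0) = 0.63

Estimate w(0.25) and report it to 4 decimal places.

RK4: k1 = f(t_n, w_n); k2 = f(t_n + h/2, w_n + (h/2)·k1); k3 = f(t_n + h/2, w_n + (h/2)·k2); k4 = f(t_n + h, w_n + h·k3); w_{n+1} = w_n + (h/6)·(k1 + 2k2 + 2k3 + k4).
t=0.000000, w=0.630000:
  k1 = f(0.000000, 0.630000) = 0.000000
  k2 = f(0.125000, 0.630000) = -0.092925
  k3 = f(0.125000, 0.618384) = -0.091212
  k4 = f(0.250000, 0.607197) = -0.179123
  w ← 0.630000 + (0.25/6)·(k1 + 2k2 + 2k3 + k4) = 0.607192
w(0.25) ≈ 0.6072

0.6072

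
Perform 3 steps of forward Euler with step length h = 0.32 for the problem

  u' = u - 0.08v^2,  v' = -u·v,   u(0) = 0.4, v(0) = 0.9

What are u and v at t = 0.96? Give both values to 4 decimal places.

Euler on (u,v): u_{n+1} = u_n + h·u', v_{n+1} = v_n + h·v'.
0.000000: (0.400000, 0.900000); f=(0.335200, -0.360000) → (0.507264, 0.784800)
0.320000: (0.507264, 0.784800); f=(0.457991, -0.398101) → (0.653821, 0.657408)
0.640000: (0.653821, 0.657408); f=(0.619246, -0.429827) → (0.851980, 0.519863)
(u(0.96), v(0.96)) ≈ (0.8520, 0.5199)

0.8520, 0.5199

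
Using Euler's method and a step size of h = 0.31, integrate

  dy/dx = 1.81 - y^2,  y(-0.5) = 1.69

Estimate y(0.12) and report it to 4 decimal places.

Euler: y_{n+1} = y_n + h·f(x_n, y_n).
x=-0.500000, y=1.690000: f=-1.046100 → y ← 1.690000 + 0.31·(-1.046100) = 1.365709
x=-0.190000, y=1.365709: f=-0.055161 → y ← 1.365709 + 0.31·(-0.055161) = 1.348609
y(0.12) ≈ 1.3486

1.3486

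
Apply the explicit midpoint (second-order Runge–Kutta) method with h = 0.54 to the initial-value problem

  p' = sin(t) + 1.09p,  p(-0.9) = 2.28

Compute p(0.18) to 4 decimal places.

6.1928

Midpoint: k1 = f(t_n, p_n); k2 = f(t_n + h/2, p_n + (h/2)·k1); p_{n+1} = p_n + h·k2.
t=-0.900000, p=2.280000:
  k1 = f(-0.900000, 2.280000) = 1.701873
  k2 = f(-0.630000, 2.739506) = 2.396916
  p ← 2.280000 + 0.54·2.396916 = 3.574335
t=-0.360000, p=3.574335:
  k1 = f(-0.360000, 3.574335) = 3.543751
  k2 = f(-0.090000, 4.531148) = 4.849072
  p ← 3.574335 + 0.54·4.849072 = 6.192834
p(0.18) ≈ 6.1928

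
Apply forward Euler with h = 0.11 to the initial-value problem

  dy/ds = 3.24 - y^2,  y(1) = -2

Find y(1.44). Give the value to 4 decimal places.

-2.6513

Euler: y_{n+1} = y_n + h·f(s_n, y_n).
s=1.000000, y=-2.000000: f=-0.760000 → y ← -2.000000 + 0.11·(-0.760000) = -2.083600
s=1.110000, y=-2.083600: f=-1.101389 → y ← -2.083600 + 0.11·(-1.101389) = -2.204753
s=1.220000, y=-2.204753: f=-1.620935 → y ← -2.204753 + 0.11·(-1.620935) = -2.383056
s=1.330000, y=-2.383056: f=-2.438954 → y ← -2.383056 + 0.11·(-2.438954) = -2.651341
y(1.44) ≈ -2.6513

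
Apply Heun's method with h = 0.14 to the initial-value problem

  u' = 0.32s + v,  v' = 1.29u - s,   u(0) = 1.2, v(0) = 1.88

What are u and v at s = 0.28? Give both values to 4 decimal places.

Heun on (u,v): k1 = f(s_n, state_n); k2 = f(s_n + h, state_n + h·k1); state_{n+1} = state_n + (h/2)·(k1 + k2).
0.000000: (1.200000, 1.880000)
  k1 = (1.880000, 1.548000)
  predictor → (1.463200, 2.096720)
  k2 = (2.141520, 1.747528)
  → (1.481506, 2.110687)
0.140000: (1.481506, 2.110687)
  k1 = (2.155487, 1.771143)
  predictor → (1.783275, 2.358647)
  k2 = (2.448247, 2.020424)
  → (1.803768, 2.376097)
(u(0.28), v(0.28)) ≈ (1.8038, 2.3761)

1.8038, 2.3761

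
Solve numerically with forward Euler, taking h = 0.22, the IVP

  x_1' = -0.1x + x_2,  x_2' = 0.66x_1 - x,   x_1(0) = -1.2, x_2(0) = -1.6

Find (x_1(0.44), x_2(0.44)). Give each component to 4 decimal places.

-1.9472, -2.0480

Euler on (x_1,x_2): x_1_{n+1} = x_1_n + h·x_1', x_2_{n+1} = x_2_n + h·x_2'.
0.000000: (-1.200000, -1.600000); f=(-1.600000, -0.792000) → (-1.552000, -1.774240)
0.220000: (-1.552000, -1.774240); f=(-1.796240, -1.244320) → (-1.947173, -2.047990)
(x_1(0.44), x_2(0.44)) ≈ (-1.9472, -2.0480)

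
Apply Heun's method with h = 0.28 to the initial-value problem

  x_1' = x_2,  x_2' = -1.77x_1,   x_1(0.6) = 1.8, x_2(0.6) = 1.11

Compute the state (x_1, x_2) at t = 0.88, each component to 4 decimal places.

1.9859, 0.1409

Heun on (x_1,x_2): k1 = f(t_n, state_n); k2 = f(t_n + h, state_n + h·k1); state_{n+1} = state_n + (h/2)·(k1 + k2).
0.600000: (1.800000, 1.110000)
  k1 = (1.110000, -3.186000)
  predictor → (2.110800, 0.217920)
  k2 = (0.217920, -3.736116)
  → (1.985909, 0.140904)
(x_1(0.88), x_2(0.88)) ≈ (1.9859, 0.1409)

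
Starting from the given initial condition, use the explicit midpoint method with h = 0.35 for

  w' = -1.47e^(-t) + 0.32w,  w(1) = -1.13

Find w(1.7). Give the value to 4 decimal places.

Midpoint: k1 = f(t_n, w_n); k2 = f(t_n + h/2, w_n + (h/2)·k1); w_{n+1} = w_n + h·k2.
t=1.000000, w=-1.130000:
  k1 = f(1.000000, -1.130000) = -0.902383
  k2 = f(1.175000, -1.287917) = -0.866097
  w ← -1.130000 + 0.35·(-0.866097) = -1.433134
t=1.350000, w=-1.433134:
  k1 = f(1.350000, -1.433134) = -0.839686
  k2 = f(1.525000, -1.580079) = -0.825528
  w ← -1.433134 + 0.35·(-0.825528) = -1.722069
w(1.7) ≈ -1.7221

-1.7221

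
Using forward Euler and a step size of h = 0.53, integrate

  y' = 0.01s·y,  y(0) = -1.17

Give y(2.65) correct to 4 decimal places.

-1.2032

Euler: y_{n+1} = y_n + h·f(s_n, y_n).
s=0.000000, y=-1.170000: f=0.000000 → y ← -1.170000 + 0.53·0.000000 = -1.170000
s=0.530000, y=-1.170000: f=-0.006201 → y ← -1.170000 + 0.53·(-0.006201) = -1.173287
s=1.060000, y=-1.173287: f=-0.012437 → y ← -1.173287 + 0.53·(-0.012437) = -1.179878
s=1.590000, y=-1.179878: f=-0.018760 → y ← -1.179878 + 0.53·(-0.018760) = -1.189821
s=2.120000, y=-1.189821: f=-0.025224 → y ← -1.189821 + 0.53·(-0.025224) = -1.203190
y(2.65) ≈ -1.2032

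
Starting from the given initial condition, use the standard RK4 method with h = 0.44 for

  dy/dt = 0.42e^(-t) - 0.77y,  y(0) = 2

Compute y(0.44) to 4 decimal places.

1.5505

RK4: k1 = f(t_n, y_n); k2 = f(t_n + h/2, y_n + (h/2)·k1); k3 = f(t_n + h/2, y_n + (h/2)·k2); k4 = f(t_n + h, y_n + h·k3); y_{n+1} = y_n + (h/6)·(k1 + 2k2 + 2k3 + k4).
t=0.000000, y=2.000000:
  k1 = f(0.000000, 2.000000) = -1.120000
  k2 = f(0.220000, 1.753600) = -1.013214
  k3 = f(0.220000, 1.777093) = -1.031304
  k4 = f(0.440000, 1.546226) = -0.920099
  y ← 2.000000 + (0.44/6)·(k1 + 2k2 + 2k3 + k4) = 1.550530
y(0.44) ≈ 1.5505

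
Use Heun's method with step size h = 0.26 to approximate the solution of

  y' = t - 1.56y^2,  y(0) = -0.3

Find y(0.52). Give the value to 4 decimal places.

-0.2409

Heun: k1 = f(t_n, y_n); k2 = f(t_n + h, y_n + h·k1); y_{n+1} = y_n + (h/2)·(k1 + k2).
t=0.000000, y=-0.300000:
  k1 = f(0.000000, -0.300000) = -0.140400
  k2 = f(0.260000, -0.336504) = 0.083353
  y ← -0.300000 + (0.26/2)·(-0.140400 + 0.083353) = -0.307416
t=0.260000, y=-0.307416:
  k1 = f(0.260000, -0.307416) = 0.112573
  k2 = f(0.520000, -0.278147) = 0.399309
  y ← -0.307416 + (0.26/2)·(0.112573 + 0.399309) = -0.240871
y(0.52) ≈ -0.2409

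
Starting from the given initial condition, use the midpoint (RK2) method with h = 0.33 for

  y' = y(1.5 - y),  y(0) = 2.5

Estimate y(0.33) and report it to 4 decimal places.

2.0953

Midpoint: k1 = f(x_n, y_n); k2 = f(x_n + h/2, y_n + (h/2)·k1); y_{n+1} = y_n + h·k2.
x=0.000000, y=2.500000:
  k1 = f(0.000000, 2.500000) = -2.500000
  k2 = f(0.165000, 2.087500) = -1.226406
  y ← 2.500000 + 0.33·(-1.226406) = 2.095286
y(0.33) ≈ 2.0953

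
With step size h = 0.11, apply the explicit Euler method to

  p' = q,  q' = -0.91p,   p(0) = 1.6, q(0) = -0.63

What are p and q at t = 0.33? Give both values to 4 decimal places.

Euler on (p,q): p_{n+1} = p_n + h·p', q_{n+1} = q_n + h·q'.
0.000000: (1.600000, -0.630000); f=(-0.630000, -1.456000) → (1.530700, -0.790160)
0.110000: (1.530700, -0.790160); f=(-0.790160, -1.392937) → (1.443782, -0.943383)
0.220000: (1.443782, -0.943383); f=(-0.943383, -1.313842) → (1.340010, -1.087906)
(p(0.33), q(0.33)) ≈ (1.3400, -1.0879)

1.3400, -1.0879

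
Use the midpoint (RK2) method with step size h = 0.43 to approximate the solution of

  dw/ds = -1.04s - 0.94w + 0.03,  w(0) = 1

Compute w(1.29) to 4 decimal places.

-0.2833

Midpoint: k1 = f(s_n, w_n); k2 = f(s_n + h/2, w_n + (h/2)·k1); w_{n+1} = w_n + h·k2.
s=0.000000, w=1.000000:
  k1 = f(0.000000, 1.000000) = -0.910000
  k2 = f(0.215000, 0.804350) = -0.949689
  w ← 1.000000 + 0.43·(-0.949689) = 0.591634
s=0.430000, w=0.591634:
  k1 = f(0.430000, 0.591634) = -0.973336
  k2 = f(0.645000, 0.382367) = -1.000225
  w ← 0.591634 + 0.43·(-1.000225) = 0.161537
s=0.860000, w=0.161537:
  k1 = f(0.860000, 0.161537) = -1.016245
  k2 = f(1.075000, -0.056955) = -1.034462
  w ← 0.161537 + 0.43·(-1.034462) = -0.283281
w(1.29) ≈ -0.2833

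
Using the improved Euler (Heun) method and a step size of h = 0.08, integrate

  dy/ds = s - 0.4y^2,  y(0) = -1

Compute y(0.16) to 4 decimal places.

-1.0551

Heun: k1 = f(s_n, y_n); k2 = f(s_n + h, y_n + h·k1); y_{n+1} = y_n + (h/2)·(k1 + k2).
s=0.000000, y=-1.000000:
  k1 = f(0.000000, -1.000000) = -0.400000
  k2 = f(0.080000, -1.032000) = -0.346010
  y ← -1.000000 + (0.08/2)·(-0.400000 + (-0.346010)) = -1.029840
s=0.080000, y=-1.029840:
  k1 = f(0.080000, -1.029840) = -0.344228
  k2 = f(0.160000, -1.057379) = -0.287220
  y ← -1.029840 + (0.08/2)·(-0.344228 + (-0.287220)) = -1.055098
y(0.16) ≈ -1.0551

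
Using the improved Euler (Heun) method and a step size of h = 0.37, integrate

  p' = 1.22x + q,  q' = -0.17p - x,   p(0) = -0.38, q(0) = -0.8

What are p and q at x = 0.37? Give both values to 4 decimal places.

Heun on (p,q): k1 = f(x_n, state_n); k2 = f(x_n + h, state_n + h·k1); state_{n+1} = state_n + (h/2)·(k1 + k2).
0.000000: (-0.380000, -0.800000)
  k1 = (-0.800000, 0.064600)
  predictor → (-0.676000, -0.776098)
  k2 = (-0.324698, -0.255080)
  → (-0.588069, -0.835239)
(p(0.37), q(0.37)) ≈ (-0.5881, -0.8352)

-0.5881, -0.8352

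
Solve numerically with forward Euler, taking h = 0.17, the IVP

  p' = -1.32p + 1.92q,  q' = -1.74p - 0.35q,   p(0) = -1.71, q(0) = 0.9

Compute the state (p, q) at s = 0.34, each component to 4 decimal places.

-0.3594, 1.5772

Euler on (p,q): p_{n+1} = p_n + h·p', q_{n+1} = q_n + h·q'.
0.000000: (-1.710000, 0.900000); f=(3.985200, 2.660400) → (-1.032516, 1.352268)
0.170000: (-1.032516, 1.352268); f=(3.959276, 1.323284) → (-0.359439, 1.577226)
(p(0.34), q(0.34)) ≈ (-0.3594, 1.5772)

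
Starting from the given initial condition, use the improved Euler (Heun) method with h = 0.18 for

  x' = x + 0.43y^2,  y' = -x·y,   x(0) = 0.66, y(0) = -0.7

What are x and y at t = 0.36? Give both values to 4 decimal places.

Heun on (x,y): k1 = f(t_n, state_n); k2 = f(t_n + h, state_n + h·k1); state_{n+1} = state_n + (h/2)·(k1 + k2).
0.000000: (0.660000, -0.700000)
  k1 = (0.870700, 0.462000)
  predictor → (0.816726, -0.616840)
  k2 = (0.980337, 0.503789)
  → (0.826593, -0.613079)
0.180000: (0.826593, -0.613079)
  k1 = (0.988216, 0.506767)
  predictor → (1.004472, -0.521861)
  k2 = (1.121578, 0.524195)
  → (1.016475, -0.520292)
(x(0.36), y(0.36)) ≈ (1.0165, -0.5203)

1.0165, -0.5203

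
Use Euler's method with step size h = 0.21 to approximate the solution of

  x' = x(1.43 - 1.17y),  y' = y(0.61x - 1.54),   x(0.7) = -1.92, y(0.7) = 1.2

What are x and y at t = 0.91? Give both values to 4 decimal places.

-1.9305, 0.5168

Euler on (x,y): x_{n+1} = x_n + h·x', y_{n+1} = y_n + h·y'.
0.700000: (-1.920000, 1.200000); f=(-0.049920, -3.253440) → (-1.930483, 0.516778)
(x(0.91), y(0.91)) ≈ (-1.9305, 0.5168)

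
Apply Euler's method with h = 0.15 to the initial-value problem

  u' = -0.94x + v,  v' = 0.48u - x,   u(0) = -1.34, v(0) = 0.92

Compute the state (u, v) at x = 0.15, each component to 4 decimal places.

-1.2020, 0.8235

Euler on (u,v): u_{n+1} = u_n + h·u', v_{n+1} = v_n + h·v'.
0.000000: (-1.340000, 0.920000); f=(0.920000, -0.643200) → (-1.202000, 0.823520)
(u(0.15), v(0.15)) ≈ (-1.2020, 0.8235)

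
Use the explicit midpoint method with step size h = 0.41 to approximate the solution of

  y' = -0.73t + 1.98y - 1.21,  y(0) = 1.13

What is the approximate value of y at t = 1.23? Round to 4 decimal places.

Midpoint: k1 = f(t_n, y_n); k2 = f(t_n + h/2, y_n + (h/2)·k1); y_{n+1} = y_n + h·k2.
t=0.000000, y=1.130000:
  k1 = f(0.000000, 1.130000) = 1.027400
  k2 = f(0.205000, 1.340617) = 1.294772
  y ← 1.130000 + 0.41·1.294772 = 1.660856
t=0.410000, y=1.660856:
  k1 = f(0.410000, 1.660856) = 1.779196
  k2 = f(0.615000, 2.025591) = 2.351721
  y ← 1.660856 + 0.41·2.351721 = 2.625062
t=0.820000, y=2.625062:
  k1 = f(0.820000, 2.625062) = 3.389023
  k2 = f(1.025000, 3.319812) = 4.614977
  y ← 2.625062 + 0.41·4.614977 = 4.517203
y(1.23) ≈ 4.5172

4.5172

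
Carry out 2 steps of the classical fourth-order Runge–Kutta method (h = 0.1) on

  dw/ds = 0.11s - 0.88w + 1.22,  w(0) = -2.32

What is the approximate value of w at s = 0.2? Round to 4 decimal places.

RK4: k1 = f(s_n, w_n); k2 = f(s_n + h/2, w_n + (h/2)·k1); k3 = f(s_n + h/2, w_n + (h/2)·k2); k4 = f(s_n + h, w_n + h·k3); w_{n+1} = w_n + (h/6)·(k1 + 2k2 + 2k3 + k4).
s=0.000000, w=-2.320000:
  k1 = f(0.000000, -2.320000) = 3.261600
  k2 = f(0.050000, -2.156920) = 3.123590
  k3 = f(0.050000, -2.163821) = 3.129662
  k4 = f(0.100000, -2.007034) = 2.997190
  w ← -2.320000 + (0.1/6)·(k1 + 2k2 + 2k3 + k4) = -2.007245
s=0.100000, w=-2.007245:
  k1 = f(0.100000, -2.007245) = 2.997376
  k2 = f(0.150000, -1.857376) = 2.870991
  k3 = f(0.150000, -1.863696) = 2.876552
  k4 = f(0.200000, -1.719590) = 2.755239
  w ← -2.007245 + (0.1/6)·(k1 + 2k2 + 2k3 + k4) = -1.719783
w(0.2) ≈ -1.7198

-1.7198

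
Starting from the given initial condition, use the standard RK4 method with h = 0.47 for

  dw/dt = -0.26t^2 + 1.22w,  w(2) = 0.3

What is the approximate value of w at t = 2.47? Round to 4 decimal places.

RK4: k1 = f(t_n, w_n); k2 = f(t_n + h/2, w_n + (h/2)·k1); k3 = f(t_n + h/2, w_n + (h/2)·k2); k4 = f(t_n + h, w_n + h·k3); w_{n+1} = w_n + (h/6)·(k1 + 2k2 + 2k3 + k4).
t=2.000000, w=0.300000:
  k1 = f(2.000000, 0.300000) = -0.674000
  k2 = f(2.235000, 0.141610) = -1.125994
  k3 = f(2.235000, 0.035391) = -1.255581
  k4 = f(2.470000, -0.290123) = -1.940184
  w ← 0.300000 + (0.47/6)·(k1 + 2k2 + 2k3 + k4) = -0.277891
w(2.47) ≈ -0.2779

-0.2779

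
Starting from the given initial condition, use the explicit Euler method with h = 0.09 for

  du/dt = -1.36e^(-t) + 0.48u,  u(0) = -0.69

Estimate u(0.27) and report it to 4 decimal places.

Euler: u_{n+1} = u_n + h·f(t_n, u_n).
t=0.000000, u=-0.690000: f=-1.691200 → u ← -0.690000 + 0.09·(-1.691200) = -0.842208
t=0.090000, u=-0.842208: f=-1.647206 → u ← -0.842208 + 0.09·(-1.647206) = -0.990457
t=0.180000, u=-0.990457: f=-1.611387 → u ← -0.990457 + 0.09·(-1.611387) = -1.135481
u(0.27) ≈ -1.1355

-1.1355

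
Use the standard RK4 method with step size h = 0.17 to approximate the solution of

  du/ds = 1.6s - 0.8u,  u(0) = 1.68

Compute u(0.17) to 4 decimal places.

RK4: k1 = f(s_n, u_n); k2 = f(s_n + h/2, u_n + (h/2)·k1); k3 = f(s_n + h/2, u_n + (h/2)·k2); k4 = f(s_n + h, u_n + h·k3); u_{n+1} = u_n + (h/6)·(k1 + 2k2 + 2k3 + k4).
s=0.000000, u=1.680000:
  k1 = f(0.000000, 1.680000) = -1.344000
  k2 = f(0.085000, 1.565760) = -1.116608
  k3 = f(0.085000, 1.585088) = -1.132071
  k4 = f(0.170000, 1.487548) = -0.918038
  u ← 1.680000 + (0.17/6)·(k1 + 2k2 + 2k3 + k4) = 1.488484
u(0.17) ≈ 1.4885

1.4885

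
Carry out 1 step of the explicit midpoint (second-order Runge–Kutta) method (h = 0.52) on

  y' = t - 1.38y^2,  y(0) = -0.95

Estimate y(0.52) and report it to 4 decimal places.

-1.9792

Midpoint: k1 = f(t_n, y_n); k2 = f(t_n + h/2, y_n + (h/2)·k1); y_{n+1} = y_n + h·k2.
t=0.000000, y=-0.950000:
  k1 = f(0.000000, -0.950000) = -1.245450
  k2 = f(0.260000, -1.273817) = -1.979201
  y ← -0.950000 + 0.52·(-1.979201) = -1.979185
y(0.52) ≈ -1.9792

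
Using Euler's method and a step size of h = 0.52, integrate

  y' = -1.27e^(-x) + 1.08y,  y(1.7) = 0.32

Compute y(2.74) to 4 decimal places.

0.5202

Euler: y_{n+1} = y_n + h·f(x_n, y_n).
x=1.700000, y=0.320000: f=0.113592 → y ← 0.320000 + 0.52·0.113592 = 0.379068
x=2.220000, y=0.379068: f=0.271460 → y ← 0.379068 + 0.52·0.271460 = 0.520227
y(2.74) ≈ 0.5202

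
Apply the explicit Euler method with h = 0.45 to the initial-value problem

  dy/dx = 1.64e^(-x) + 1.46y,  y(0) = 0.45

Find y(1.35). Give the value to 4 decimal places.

Euler: y_{n+1} = y_n + h·f(x_n, y_n).
x=0.000000, y=0.450000: f=2.297000 → y ← 0.450000 + 0.45·2.297000 = 1.483650
x=0.450000, y=1.483650: f=3.211839 → y ← 1.483650 + 0.45·3.211839 = 2.928978
x=0.900000, y=2.928978: f=4.943082 → y ← 2.928978 + 0.45·4.943082 = 5.153364
y(1.35) ≈ 5.1534

5.1534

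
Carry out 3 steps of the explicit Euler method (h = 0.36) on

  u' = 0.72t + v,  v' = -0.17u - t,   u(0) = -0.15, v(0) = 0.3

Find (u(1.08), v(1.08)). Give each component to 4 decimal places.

0.4148, -0.0870

Euler on (u,v): u_{n+1} = u_n + h·u', v_{n+1} = v_n + h·v'.
0.000000: (-0.150000, 0.300000); f=(0.300000, 0.025500) → (-0.042000, 0.309180)
0.360000: (-0.042000, 0.309180); f=(0.568380, -0.352860) → (0.162617, 0.182150)
0.720000: (0.162617, 0.182150); f=(0.700550, -0.747645) → (0.414815, -0.087002)
(u(1.08), v(1.08)) ≈ (0.4148, -0.0870)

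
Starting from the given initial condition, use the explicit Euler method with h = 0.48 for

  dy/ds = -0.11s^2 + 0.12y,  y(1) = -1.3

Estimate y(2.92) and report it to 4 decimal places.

-2.3471

Euler: y_{n+1} = y_n + h·f(s_n, y_n).
s=1.000000, y=-1.300000: f=-0.266000 → y ← -1.300000 + 0.48·(-0.266000) = -1.427680
s=1.480000, y=-1.427680: f=-0.412266 → y ← -1.427680 + 0.48·(-0.412266) = -1.625567
s=1.960000, y=-1.625567: f=-0.617644 → y ← -1.625567 + 0.48·(-0.617644) = -1.922037
s=2.440000, y=-1.922037: f=-0.885540 → y ← -1.922037 + 0.48·(-0.885540) = -2.347096
y(2.92) ≈ -2.3471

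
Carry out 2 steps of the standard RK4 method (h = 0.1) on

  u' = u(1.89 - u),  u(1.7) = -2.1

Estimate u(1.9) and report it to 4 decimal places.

RK4: k1 = f(t_n, u_n); k2 = f(t_n + h/2, u_n + (h/2)·k1); k3 = f(t_n + h/2, u_n + (h/2)·k2); k4 = f(t_n + h, u_n + h·k3); u_{n+1} = u_n + (h/6)·(k1 + 2k2 + 2k3 + k4).
t=1.700000, u=-2.100000:
  k1 = f(1.700000, -2.100000) = -8.379000
  k2 = f(1.750000, -2.518950) = -11.105925
  k3 = f(1.750000, -2.655296) = -12.069108
  k4 = f(1.800000, -3.306911) = -17.185720
  u ← -2.100000 + (0.1/6)·(k1 + 2k2 + 2k3 + k4) = -3.298580
t=1.800000, u=-3.298580:
  k1 = f(1.800000, -3.298580) = -17.114944
  k2 = f(1.850000, -4.154327) = -25.110111
  k3 = f(1.850000, -4.554085) = -29.346914
  k4 = f(1.900000, -6.233271) = -50.634552
  u ← -3.298580 + (0.1/6)·(k1 + 2k2 + 2k3 + k4) = -6.242972
u(1.9) ≈ -6.2430

-6.2430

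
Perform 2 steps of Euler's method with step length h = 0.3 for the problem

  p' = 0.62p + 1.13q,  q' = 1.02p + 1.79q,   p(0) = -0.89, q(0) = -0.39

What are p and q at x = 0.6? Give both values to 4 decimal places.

-1.7042, -1.7034

Euler on (p,q): p_{n+1} = p_n + h·p', q_{n+1} = q_n + h·q'.
0.000000: (-0.890000, -0.390000); f=(-0.992500, -1.605900) → (-1.187750, -0.871770)
0.300000: (-1.187750, -0.871770); f=(-1.721505, -2.771973) → (-1.704202, -1.703362)
(p(0.6), q(0.6)) ≈ (-1.7042, -1.7034)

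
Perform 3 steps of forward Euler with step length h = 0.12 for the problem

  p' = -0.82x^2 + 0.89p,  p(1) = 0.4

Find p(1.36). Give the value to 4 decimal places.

Euler: p_{n+1} = p_n + h·f(x_n, p_n).
x=1.000000, p=0.400000: f=-0.464000 → p ← 0.400000 + 0.12·(-0.464000) = 0.344320
x=1.120000, p=0.344320: f=-0.722163 → p ← 0.344320 + 0.12·(-0.722163) = 0.257660
x=1.240000, p=0.257660: f=-1.031514 → p ← 0.257660 + 0.12·(-1.031514) = 0.133879
p(1.36) ≈ 0.1339

0.1339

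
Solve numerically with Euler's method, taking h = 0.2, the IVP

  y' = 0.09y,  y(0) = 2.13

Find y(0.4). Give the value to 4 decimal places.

Euler: y_{n+1} = y_n + h·f(t_n, y_n).
t=0.000000, y=2.130000: f=0.191700 → y ← 2.130000 + 0.2·0.191700 = 2.168340
t=0.200000, y=2.168340: f=0.195151 → y ← 2.168340 + 0.2·0.195151 = 2.207370
y(0.4) ≈ 2.2074

2.2074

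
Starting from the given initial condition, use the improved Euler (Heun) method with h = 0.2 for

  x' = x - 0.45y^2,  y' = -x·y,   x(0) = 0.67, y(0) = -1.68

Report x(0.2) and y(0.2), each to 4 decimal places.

Heun on (x,y): k1 = f(t_n, state_n); k2 = f(t_n + h, state_n + h·k1); state_{n+1} = state_n + (h/2)·(k1 + k2).
0.000000: (0.670000, -1.680000)
  k1 = (-0.600080, 1.125600)
  predictor → (0.549984, -1.454880)
  k2 = (-0.402520, 0.800161)
  → (0.569740, -1.487424)
(x(0.2), y(0.2)) ≈ (0.5697, -1.4874)

0.5697, -1.4874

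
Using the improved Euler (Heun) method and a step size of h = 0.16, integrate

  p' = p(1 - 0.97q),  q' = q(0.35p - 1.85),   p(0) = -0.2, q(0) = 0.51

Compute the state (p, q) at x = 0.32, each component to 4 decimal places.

-0.2450, 0.2787

Heun on (p,q): k1 = f(x_n, state_n); k2 = f(x_n + h, state_n + h·k1); state_{n+1} = state_n + (h/2)·(k1 + k2).
0.000000: (-0.200000, 0.510000)
  k1 = (-0.101060, -0.979200)
  predictor → (-0.216170, 0.353328)
  k2 = (-0.142082, -0.680389)
  → (-0.219451, 0.377233)
0.160000: (-0.219451, 0.377233)
  k1 = (-0.139151, -0.726855)
  predictor → (-0.241715, 0.260936)
  k2 = (-0.180535, -0.504807)
  → (-0.245026, 0.278700)
(p(0.32), q(0.32)) ≈ (-0.2450, 0.2787)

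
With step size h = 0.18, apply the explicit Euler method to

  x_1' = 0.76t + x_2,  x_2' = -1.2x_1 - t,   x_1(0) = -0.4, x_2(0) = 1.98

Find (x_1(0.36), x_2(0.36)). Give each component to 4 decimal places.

Euler on (x_1,x_2): x_1_{n+1} = x_1_n + h·x_1', x_2_{n+1} = x_2_n + h·x_2'.
0.000000: (-0.400000, 1.980000); f=(1.980000, 0.480000) → (-0.043600, 2.066400)
0.180000: (-0.043600, 2.066400); f=(2.203200, -0.127680) → (0.352976, 2.043418)
(x_1(0.36), x_2(0.36)) ≈ (0.3530, 2.0434)

0.3530, 2.0434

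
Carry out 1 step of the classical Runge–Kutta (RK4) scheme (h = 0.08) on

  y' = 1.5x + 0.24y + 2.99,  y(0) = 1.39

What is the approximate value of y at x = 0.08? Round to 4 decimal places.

RK4: k1 = f(x_n, y_n); k2 = f(x_n + h/2, y_n + (h/2)·k1); k3 = f(x_n + h/2, y_n + (h/2)·k2); k4 = f(x_n + h, y_n + h·k3); y_{n+1} = y_n + (h/6)·(k1 + 2k2 + 2k3 + k4).
x=0.000000, y=1.390000:
  k1 = f(0.000000, 1.390000) = 3.323600
  k2 = f(0.040000, 1.522944) = 3.415507
  k3 = f(0.040000, 1.526620) = 3.416389
  k4 = f(0.080000, 1.663311) = 3.509195
  y ← 1.390000 + (0.08/6)·(k1 + 2k2 + 2k3 + k4) = 1.663288
y(0.08) ≈ 1.6633

1.6633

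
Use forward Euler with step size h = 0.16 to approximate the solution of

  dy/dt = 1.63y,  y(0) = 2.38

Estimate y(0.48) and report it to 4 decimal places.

4.7700

Euler: y_{n+1} = y_n + h·f(t_n, y_n).
t=0.000000, y=2.380000: f=3.879400 → y ← 2.380000 + 0.16·3.879400 = 3.000704
t=0.160000, y=3.000704: f=4.891148 → y ← 3.000704 + 0.16·4.891148 = 3.783288
t=0.320000, y=3.783288: f=6.166759 → y ← 3.783288 + 0.16·6.166759 = 4.769969
y(0.48) ≈ 4.7700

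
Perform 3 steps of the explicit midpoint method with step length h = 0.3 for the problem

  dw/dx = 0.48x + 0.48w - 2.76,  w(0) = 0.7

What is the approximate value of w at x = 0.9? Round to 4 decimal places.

-1.7969

Midpoint: k1 = f(x_n, w_n); k2 = f(x_n + h/2, w_n + (h/2)·k1); w_{n+1} = w_n + h·k2.
x=0.000000, w=0.700000:
  k1 = f(0.000000, 0.700000) = -2.424000
  k2 = f(0.150000, 0.336400) = -2.526528
  w ← 0.700000 + 0.3·(-2.526528) = -0.057958
x=0.300000, w=-0.057958:
  k1 = f(0.300000, -0.057958) = -2.643820
  k2 = f(0.450000, -0.454531) = -2.762175
  w ← -0.057958 + 0.3·(-2.762175) = -0.886611
x=0.600000, w=-0.886611:
  k1 = f(0.600000, -0.886611) = -2.897573
  k2 = f(0.750000, -1.321247) = -3.034199
  w ← -0.886611 + 0.3·(-3.034199) = -1.796870
w(0.9) ≈ -1.7969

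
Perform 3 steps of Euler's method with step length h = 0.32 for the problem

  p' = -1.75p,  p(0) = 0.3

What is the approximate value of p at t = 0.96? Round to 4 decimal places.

0.0256

Euler: p_{n+1} = p_n + h·f(t_n, p_n).
t=0.000000, p=0.300000: f=-0.525000 → p ← 0.300000 + 0.32·(-0.525000) = 0.132000
t=0.320000, p=0.132000: f=-0.231000 → p ← 0.132000 + 0.32·(-0.231000) = 0.058080
t=0.640000, p=0.058080: f=-0.101640 → p ← 0.058080 + 0.32·(-0.101640) = 0.025555
p(0.96) ≈ 0.0256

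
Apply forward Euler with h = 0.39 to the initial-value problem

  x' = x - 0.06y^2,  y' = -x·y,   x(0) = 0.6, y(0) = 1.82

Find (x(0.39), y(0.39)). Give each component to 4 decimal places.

0.7565, 1.3941

Euler on (x,y): x_{n+1} = x_n + h·x', y_{n+1} = y_n + h·y'.
0.000000: (0.600000, 1.820000); f=(0.401256, -1.092000) → (0.756490, 1.394120)
(x(0.39), y(0.39)) ≈ (0.7565, 1.3941)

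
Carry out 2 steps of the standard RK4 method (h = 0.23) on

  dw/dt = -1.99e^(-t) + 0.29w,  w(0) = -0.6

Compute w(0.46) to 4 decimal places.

-1.4746

RK4: k1 = f(t_n, w_n); k2 = f(t_n + h/2, w_n + (h/2)·k1); k3 = f(t_n + h/2, w_n + (h/2)·k2); k4 = f(t_n + h, w_n + h·k3); w_{n+1} = w_n + (h/6)·(k1 + 2k2 + 2k3 + k4).
t=0.000000, w=-0.600000:
  k1 = f(0.000000, -0.600000) = -2.164000
  k2 = f(0.115000, -0.848860) = -2.019988
  k3 = f(0.115000, -0.832299) = -2.015185
  k4 = f(0.230000, -1.063493) = -1.889535
  w ← -0.600000 + (0.23/6)·(k1 + 2k2 + 2k3 + k4) = -1.064749
t=0.230000, w=-1.064749:
  k1 = f(0.230000, -1.064749) = -1.889899
  k2 = f(0.345000, -1.282087) = -1.781164
  k3 = f(0.345000, -1.269583) = -1.777537
  k4 = f(0.460000, -1.473582) = -1.683593
  w ← -1.064749 + (0.23/6)·(k1 + 2k2 + 2k3 + k4) = -1.474566
w(0.46) ≈ -1.4746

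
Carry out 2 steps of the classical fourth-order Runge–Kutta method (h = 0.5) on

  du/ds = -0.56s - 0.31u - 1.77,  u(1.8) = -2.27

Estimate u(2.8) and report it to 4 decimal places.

RK4: k1 = f(s_n, u_n); k2 = f(s_n + h/2, u_n + (h/2)·k1); k3 = f(s_n + h/2, u_n + (h/2)·k2); k4 = f(s_n + h, u_n + h·k3); u_{n+1} = u_n + (h/6)·(k1 + 2k2 + 2k3 + k4).
s=1.800000, u=-2.270000:
  k1 = f(1.800000, -2.270000) = -2.074300
  k2 = f(2.050000, -2.788575) = -2.053542
  k3 = f(2.050000, -2.783385) = -2.055151
  k4 = f(2.300000, -3.297575) = -2.035752
  u ← -2.270000 + (0.5/6)·(k1 + 2k2 + 2k3 + k4) = -3.297286
s=2.300000, u=-3.297286:
  k1 = f(2.300000, -3.297286) = -2.035841
  k2 = f(2.550000, -3.806247) = -2.018064
  k3 = f(2.550000, -3.801802) = -2.019441
  k4 = f(2.800000, -4.307007) = -2.002828
  u ← -3.297286 + (0.5/6)·(k1 + 2k2 + 2k3 + k4) = -4.306760
u(2.8) ≈ -4.3068

-4.3068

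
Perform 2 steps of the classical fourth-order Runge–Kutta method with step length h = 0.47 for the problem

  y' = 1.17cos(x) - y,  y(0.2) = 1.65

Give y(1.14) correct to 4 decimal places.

1.1510

RK4: k1 = f(x_n, y_n); k2 = f(x_n + h/2, y_n + (h/2)·k1); k3 = f(x_n + h/2, y_n + (h/2)·k2); k4 = f(x_n + h, y_n + h·k3); y_{n+1} = y_n + (h/6)·(k1 + 2k2 + 2k3 + k4).
x=0.200000, y=1.650000:
  k1 = f(0.200000, 1.650000) = -0.503322
  k2 = f(0.435000, 1.531719) = -0.470681
  k3 = f(0.435000, 1.539390) = -0.478352
  k4 = f(0.670000, 1.425175) = -0.508103
  y ← 1.650000 + (0.47/6)·(k1 + 2k2 + 2k3 + k4) = 1.422090
x=0.670000, y=1.422090:
  k1 = f(0.670000, 1.422090) = -0.505018
  k2 = f(0.905000, 1.303410) = -0.580718
  k3 = f(0.905000, 1.285621) = -0.562929
  k4 = f(1.140000, 1.157513) = -0.668928
  y ← 1.422090 + (0.47/6)·(k1 + 2k2 + 2k3 + k4) = 1.150959
y(1.14) ≈ 1.1510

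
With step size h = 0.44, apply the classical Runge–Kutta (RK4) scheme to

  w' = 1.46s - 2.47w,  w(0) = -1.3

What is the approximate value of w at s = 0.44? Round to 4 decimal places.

RK4: k1 = f(s_n, w_n); k2 = f(s_n + h/2, w_n + (h/2)·k1); k3 = f(s_n + h/2, w_n + (h/2)·k2); k4 = f(s_n + h, w_n + h·k3); w_{n+1} = w_n + (h/6)·(k1 + 2k2 + 2k3 + k4).
s=0.000000, w=-1.300000:
  k1 = f(0.000000, -1.300000) = 3.211000
  k2 = f(0.220000, -0.593580) = 1.787343
  k3 = f(0.220000, -0.906785) = 2.560958
  k4 = f(0.440000, -0.173178) = 1.070151
  w ← -1.300000 + (0.44/6)·(k1 + 2k2 + 2k3 + k4) = -0.348298
w(0.44) ≈ -0.3483

-0.3483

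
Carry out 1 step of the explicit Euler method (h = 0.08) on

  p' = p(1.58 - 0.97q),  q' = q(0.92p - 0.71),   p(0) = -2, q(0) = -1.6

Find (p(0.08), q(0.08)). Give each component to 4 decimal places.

-2.5011, -1.2736

Euler on (p,q): p_{n+1} = p_n + h·p', q_{n+1} = q_n + h·q'.
0.000000: (-2.000000, -1.600000); f=(-6.264000, 4.080000) → (-2.501120, -1.273600)
(p(0.08), q(0.08)) ≈ (-2.5011, -1.2736)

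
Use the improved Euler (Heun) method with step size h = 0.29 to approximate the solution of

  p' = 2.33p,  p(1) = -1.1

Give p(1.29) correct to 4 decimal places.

-2.0944

Heun: k1 = f(t_n, p_n); k2 = f(t_n + h, p_n + h·k1); p_{n+1} = p_n + (h/2)·(k1 + k2).
t=1.000000, p=-1.100000:
  k1 = f(1.000000, -1.100000) = -2.563000
  k2 = f(1.290000, -1.843270) = -4.294819
  p ← -1.100000 + (0.29/2)·(-2.563000 + (-4.294819)) = -2.094384
p(1.29) ≈ -2.0944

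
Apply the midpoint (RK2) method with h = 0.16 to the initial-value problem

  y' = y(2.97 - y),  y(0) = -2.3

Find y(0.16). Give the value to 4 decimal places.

-5.5643

Midpoint: k1 = f(x_n, y_n); k2 = f(x_n + h/2, y_n + (h/2)·k1); y_{n+1} = y_n + h·k2.
x=0.000000, y=-2.300000:
  k1 = f(0.000000, -2.300000) = -12.121000
  k2 = f(0.080000, -3.269680) = -20.401757
  y ← -2.300000 + 0.16·(-20.401757) = -5.564281
y(0.16) ≈ -5.5643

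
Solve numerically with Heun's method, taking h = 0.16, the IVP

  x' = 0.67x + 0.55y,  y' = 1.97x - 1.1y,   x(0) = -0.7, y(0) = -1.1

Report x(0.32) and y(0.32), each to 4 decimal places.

Heun on (x,y): k1 = f(t_n, state_n); k2 = f(t_n + h, state_n + h·k1); state_{n+1} = state_n + (h/2)·(k1 + k2).
0.000000: (-0.700000, -1.100000)
  k1 = (-1.074000, -0.169000)
  predictor → (-0.871840, -1.127040)
  k2 = (-1.204005, -0.477781)
  → (-0.882240, -1.151742)
0.160000: (-0.882240, -1.151742)
  k1 = (-1.224559, -0.471097)
  predictor → (-1.078170, -1.227118)
  k2 = (-1.397289, -0.774165)
  → (-1.091988, -1.251363)
(x(0.32), y(0.32)) ≈ (-1.0920, -1.2514)

-1.0920, -1.2514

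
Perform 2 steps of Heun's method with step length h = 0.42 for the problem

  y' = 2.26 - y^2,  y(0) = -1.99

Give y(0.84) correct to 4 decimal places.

-16.2008

Heun: k1 = f(t_n, y_n); k2 = f(t_n + h, y_n + h·k1); y_{n+1} = y_n + (h/2)·(k1 + k2).
t=0.000000, y=-1.990000:
  k1 = f(0.000000, -1.990000) = -1.700100
  k2 = f(0.420000, -2.704042) = -5.051843
  y ← -1.990000 + (0.42/2)·(-1.700100 + (-5.051843)) = -3.407908
t=0.420000, y=-3.407908:
  k1 = f(0.420000, -3.407908) = -9.353837
  k2 = f(0.840000, -7.336520) = -51.564522
  y ← -3.407908 + (0.42/2)·(-9.353837 + (-51.564522)) = -16.200764
y(0.84) ≈ -16.2008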